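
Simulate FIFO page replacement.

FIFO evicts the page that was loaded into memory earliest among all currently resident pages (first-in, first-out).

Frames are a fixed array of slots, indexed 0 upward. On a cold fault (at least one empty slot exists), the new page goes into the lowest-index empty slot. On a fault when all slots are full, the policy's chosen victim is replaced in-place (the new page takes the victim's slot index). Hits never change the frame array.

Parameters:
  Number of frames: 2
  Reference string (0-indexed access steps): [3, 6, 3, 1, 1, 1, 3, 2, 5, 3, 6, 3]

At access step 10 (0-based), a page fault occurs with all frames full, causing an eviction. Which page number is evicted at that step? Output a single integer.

Answer: 5

Derivation:
Step 0: ref 3 -> FAULT, frames=[3,-]
Step 1: ref 6 -> FAULT, frames=[3,6]
Step 2: ref 3 -> HIT, frames=[3,6]
Step 3: ref 1 -> FAULT, evict 3, frames=[1,6]
Step 4: ref 1 -> HIT, frames=[1,6]
Step 5: ref 1 -> HIT, frames=[1,6]
Step 6: ref 3 -> FAULT, evict 6, frames=[1,3]
Step 7: ref 2 -> FAULT, evict 1, frames=[2,3]
Step 8: ref 5 -> FAULT, evict 3, frames=[2,5]
Step 9: ref 3 -> FAULT, evict 2, frames=[3,5]
Step 10: ref 6 -> FAULT, evict 5, frames=[3,6]
At step 10: evicted page 5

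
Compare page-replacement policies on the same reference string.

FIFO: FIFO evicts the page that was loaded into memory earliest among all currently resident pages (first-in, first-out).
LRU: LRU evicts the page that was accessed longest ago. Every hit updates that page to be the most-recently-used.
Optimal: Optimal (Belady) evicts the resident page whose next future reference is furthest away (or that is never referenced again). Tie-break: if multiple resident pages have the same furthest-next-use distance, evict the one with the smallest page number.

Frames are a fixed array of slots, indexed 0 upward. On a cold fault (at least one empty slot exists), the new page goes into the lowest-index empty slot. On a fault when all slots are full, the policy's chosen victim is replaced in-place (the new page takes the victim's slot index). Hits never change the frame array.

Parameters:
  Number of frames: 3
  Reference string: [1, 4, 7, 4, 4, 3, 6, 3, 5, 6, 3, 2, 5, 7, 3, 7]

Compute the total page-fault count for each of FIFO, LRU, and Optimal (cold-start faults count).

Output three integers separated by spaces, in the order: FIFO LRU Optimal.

--- FIFO ---
  step 0: ref 1 -> FAULT, frames=[1,-,-] (faults so far: 1)
  step 1: ref 4 -> FAULT, frames=[1,4,-] (faults so far: 2)
  step 2: ref 7 -> FAULT, frames=[1,4,7] (faults so far: 3)
  step 3: ref 4 -> HIT, frames=[1,4,7] (faults so far: 3)
  step 4: ref 4 -> HIT, frames=[1,4,7] (faults so far: 3)
  step 5: ref 3 -> FAULT, evict 1, frames=[3,4,7] (faults so far: 4)
  step 6: ref 6 -> FAULT, evict 4, frames=[3,6,7] (faults so far: 5)
  step 7: ref 3 -> HIT, frames=[3,6,7] (faults so far: 5)
  step 8: ref 5 -> FAULT, evict 7, frames=[3,6,5] (faults so far: 6)
  step 9: ref 6 -> HIT, frames=[3,6,5] (faults so far: 6)
  step 10: ref 3 -> HIT, frames=[3,6,5] (faults so far: 6)
  step 11: ref 2 -> FAULT, evict 3, frames=[2,6,5] (faults so far: 7)
  step 12: ref 5 -> HIT, frames=[2,6,5] (faults so far: 7)
  step 13: ref 7 -> FAULT, evict 6, frames=[2,7,5] (faults so far: 8)
  step 14: ref 3 -> FAULT, evict 5, frames=[2,7,3] (faults so far: 9)
  step 15: ref 7 -> HIT, frames=[2,7,3] (faults so far: 9)
  FIFO total faults: 9
--- LRU ---
  step 0: ref 1 -> FAULT, frames=[1,-,-] (faults so far: 1)
  step 1: ref 4 -> FAULT, frames=[1,4,-] (faults so far: 2)
  step 2: ref 7 -> FAULT, frames=[1,4,7] (faults so far: 3)
  step 3: ref 4 -> HIT, frames=[1,4,7] (faults so far: 3)
  step 4: ref 4 -> HIT, frames=[1,4,7] (faults so far: 3)
  step 5: ref 3 -> FAULT, evict 1, frames=[3,4,7] (faults so far: 4)
  step 6: ref 6 -> FAULT, evict 7, frames=[3,4,6] (faults so far: 5)
  step 7: ref 3 -> HIT, frames=[3,4,6] (faults so far: 5)
  step 8: ref 5 -> FAULT, evict 4, frames=[3,5,6] (faults so far: 6)
  step 9: ref 6 -> HIT, frames=[3,5,6] (faults so far: 6)
  step 10: ref 3 -> HIT, frames=[3,5,6] (faults so far: 6)
  step 11: ref 2 -> FAULT, evict 5, frames=[3,2,6] (faults so far: 7)
  step 12: ref 5 -> FAULT, evict 6, frames=[3,2,5] (faults so far: 8)
  step 13: ref 7 -> FAULT, evict 3, frames=[7,2,5] (faults so far: 9)
  step 14: ref 3 -> FAULT, evict 2, frames=[7,3,5] (faults so far: 10)
  step 15: ref 7 -> HIT, frames=[7,3,5] (faults so far: 10)
  LRU total faults: 10
--- Optimal ---
  step 0: ref 1 -> FAULT, frames=[1,-,-] (faults so far: 1)
  step 1: ref 4 -> FAULT, frames=[1,4,-] (faults so far: 2)
  step 2: ref 7 -> FAULT, frames=[1,4,7] (faults so far: 3)
  step 3: ref 4 -> HIT, frames=[1,4,7] (faults so far: 3)
  step 4: ref 4 -> HIT, frames=[1,4,7] (faults so far: 3)
  step 5: ref 3 -> FAULT, evict 1, frames=[3,4,7] (faults so far: 4)
  step 6: ref 6 -> FAULT, evict 4, frames=[3,6,7] (faults so far: 5)
  step 7: ref 3 -> HIT, frames=[3,6,7] (faults so far: 5)
  step 8: ref 5 -> FAULT, evict 7, frames=[3,6,5] (faults so far: 6)
  step 9: ref 6 -> HIT, frames=[3,6,5] (faults so far: 6)
  step 10: ref 3 -> HIT, frames=[3,6,5] (faults so far: 6)
  step 11: ref 2 -> FAULT, evict 6, frames=[3,2,5] (faults so far: 7)
  step 12: ref 5 -> HIT, frames=[3,2,5] (faults so far: 7)
  step 13: ref 7 -> FAULT, evict 2, frames=[3,7,5] (faults so far: 8)
  step 14: ref 3 -> HIT, frames=[3,7,5] (faults so far: 8)
  step 15: ref 7 -> HIT, frames=[3,7,5] (faults so far: 8)
  Optimal total faults: 8

Answer: 9 10 8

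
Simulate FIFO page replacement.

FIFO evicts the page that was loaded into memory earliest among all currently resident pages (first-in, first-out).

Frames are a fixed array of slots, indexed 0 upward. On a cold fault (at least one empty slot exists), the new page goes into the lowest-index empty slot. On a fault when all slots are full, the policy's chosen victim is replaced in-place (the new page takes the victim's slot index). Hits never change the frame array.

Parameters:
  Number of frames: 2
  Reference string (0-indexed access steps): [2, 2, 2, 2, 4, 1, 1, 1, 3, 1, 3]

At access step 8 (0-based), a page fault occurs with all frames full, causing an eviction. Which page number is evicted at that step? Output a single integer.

Step 0: ref 2 -> FAULT, frames=[2,-]
Step 1: ref 2 -> HIT, frames=[2,-]
Step 2: ref 2 -> HIT, frames=[2,-]
Step 3: ref 2 -> HIT, frames=[2,-]
Step 4: ref 4 -> FAULT, frames=[2,4]
Step 5: ref 1 -> FAULT, evict 2, frames=[1,4]
Step 6: ref 1 -> HIT, frames=[1,4]
Step 7: ref 1 -> HIT, frames=[1,4]
Step 8: ref 3 -> FAULT, evict 4, frames=[1,3]
At step 8: evicted page 4

Answer: 4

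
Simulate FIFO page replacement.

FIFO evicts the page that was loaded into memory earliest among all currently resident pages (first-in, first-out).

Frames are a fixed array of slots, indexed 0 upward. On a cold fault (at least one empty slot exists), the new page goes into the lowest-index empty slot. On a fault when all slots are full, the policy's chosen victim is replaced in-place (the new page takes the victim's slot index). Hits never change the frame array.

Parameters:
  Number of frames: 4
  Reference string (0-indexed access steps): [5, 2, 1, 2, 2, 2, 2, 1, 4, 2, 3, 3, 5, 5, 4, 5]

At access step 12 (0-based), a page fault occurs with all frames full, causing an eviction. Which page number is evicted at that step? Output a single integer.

Answer: 2

Derivation:
Step 0: ref 5 -> FAULT, frames=[5,-,-,-]
Step 1: ref 2 -> FAULT, frames=[5,2,-,-]
Step 2: ref 1 -> FAULT, frames=[5,2,1,-]
Step 3: ref 2 -> HIT, frames=[5,2,1,-]
Step 4: ref 2 -> HIT, frames=[5,2,1,-]
Step 5: ref 2 -> HIT, frames=[5,2,1,-]
Step 6: ref 2 -> HIT, frames=[5,2,1,-]
Step 7: ref 1 -> HIT, frames=[5,2,1,-]
Step 8: ref 4 -> FAULT, frames=[5,2,1,4]
Step 9: ref 2 -> HIT, frames=[5,2,1,4]
Step 10: ref 3 -> FAULT, evict 5, frames=[3,2,1,4]
Step 11: ref 3 -> HIT, frames=[3,2,1,4]
Step 12: ref 5 -> FAULT, evict 2, frames=[3,5,1,4]
At step 12: evicted page 2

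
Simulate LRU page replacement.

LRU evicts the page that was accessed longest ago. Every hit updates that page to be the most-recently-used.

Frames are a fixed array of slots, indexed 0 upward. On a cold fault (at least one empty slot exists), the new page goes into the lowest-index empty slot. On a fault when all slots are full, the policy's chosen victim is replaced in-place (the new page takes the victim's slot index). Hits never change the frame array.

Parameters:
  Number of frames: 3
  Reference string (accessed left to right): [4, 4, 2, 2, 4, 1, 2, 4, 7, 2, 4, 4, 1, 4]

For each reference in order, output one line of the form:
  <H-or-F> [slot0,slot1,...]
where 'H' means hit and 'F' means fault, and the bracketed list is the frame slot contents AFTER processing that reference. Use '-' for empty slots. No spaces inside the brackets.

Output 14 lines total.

F [4,-,-]
H [4,-,-]
F [4,2,-]
H [4,2,-]
H [4,2,-]
F [4,2,1]
H [4,2,1]
H [4,2,1]
F [4,2,7]
H [4,2,7]
H [4,2,7]
H [4,2,7]
F [4,2,1]
H [4,2,1]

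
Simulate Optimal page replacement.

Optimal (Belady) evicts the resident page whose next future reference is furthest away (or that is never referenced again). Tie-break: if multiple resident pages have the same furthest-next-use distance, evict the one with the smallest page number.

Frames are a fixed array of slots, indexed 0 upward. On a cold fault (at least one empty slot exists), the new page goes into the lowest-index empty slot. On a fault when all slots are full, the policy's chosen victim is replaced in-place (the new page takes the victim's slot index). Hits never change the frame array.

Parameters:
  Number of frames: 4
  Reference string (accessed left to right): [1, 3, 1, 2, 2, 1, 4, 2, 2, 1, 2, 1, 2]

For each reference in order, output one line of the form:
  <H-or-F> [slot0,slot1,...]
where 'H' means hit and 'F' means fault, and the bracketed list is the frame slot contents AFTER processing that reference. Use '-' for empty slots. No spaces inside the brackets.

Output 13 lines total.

F [1,-,-,-]
F [1,3,-,-]
H [1,3,-,-]
F [1,3,2,-]
H [1,3,2,-]
H [1,3,2,-]
F [1,3,2,4]
H [1,3,2,4]
H [1,3,2,4]
H [1,3,2,4]
H [1,3,2,4]
H [1,3,2,4]
H [1,3,2,4]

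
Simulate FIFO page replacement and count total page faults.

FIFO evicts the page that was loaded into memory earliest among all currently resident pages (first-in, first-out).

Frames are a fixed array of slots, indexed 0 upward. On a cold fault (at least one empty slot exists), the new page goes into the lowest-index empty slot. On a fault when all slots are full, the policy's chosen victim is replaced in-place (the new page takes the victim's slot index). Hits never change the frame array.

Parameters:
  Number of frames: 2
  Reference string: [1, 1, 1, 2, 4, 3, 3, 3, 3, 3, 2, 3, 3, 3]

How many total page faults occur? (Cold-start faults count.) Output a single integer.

Step 0: ref 1 → FAULT, frames=[1,-]
Step 1: ref 1 → HIT, frames=[1,-]
Step 2: ref 1 → HIT, frames=[1,-]
Step 3: ref 2 → FAULT, frames=[1,2]
Step 4: ref 4 → FAULT (evict 1), frames=[4,2]
Step 5: ref 3 → FAULT (evict 2), frames=[4,3]
Step 6: ref 3 → HIT, frames=[4,3]
Step 7: ref 3 → HIT, frames=[4,3]
Step 8: ref 3 → HIT, frames=[4,3]
Step 9: ref 3 → HIT, frames=[4,3]
Step 10: ref 2 → FAULT (evict 4), frames=[2,3]
Step 11: ref 3 → HIT, frames=[2,3]
Step 12: ref 3 → HIT, frames=[2,3]
Step 13: ref 3 → HIT, frames=[2,3]
Total faults: 5

Answer: 5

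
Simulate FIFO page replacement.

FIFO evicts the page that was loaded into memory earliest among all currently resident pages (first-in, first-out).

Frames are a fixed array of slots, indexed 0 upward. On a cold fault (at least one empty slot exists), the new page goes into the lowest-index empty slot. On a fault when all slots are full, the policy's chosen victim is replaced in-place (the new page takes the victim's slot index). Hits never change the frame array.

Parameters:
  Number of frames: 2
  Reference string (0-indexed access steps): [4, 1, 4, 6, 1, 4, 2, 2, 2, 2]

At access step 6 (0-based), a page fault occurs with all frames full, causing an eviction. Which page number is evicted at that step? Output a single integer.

Answer: 6

Derivation:
Step 0: ref 4 -> FAULT, frames=[4,-]
Step 1: ref 1 -> FAULT, frames=[4,1]
Step 2: ref 4 -> HIT, frames=[4,1]
Step 3: ref 6 -> FAULT, evict 4, frames=[6,1]
Step 4: ref 1 -> HIT, frames=[6,1]
Step 5: ref 4 -> FAULT, evict 1, frames=[6,4]
Step 6: ref 2 -> FAULT, evict 6, frames=[2,4]
At step 6: evicted page 6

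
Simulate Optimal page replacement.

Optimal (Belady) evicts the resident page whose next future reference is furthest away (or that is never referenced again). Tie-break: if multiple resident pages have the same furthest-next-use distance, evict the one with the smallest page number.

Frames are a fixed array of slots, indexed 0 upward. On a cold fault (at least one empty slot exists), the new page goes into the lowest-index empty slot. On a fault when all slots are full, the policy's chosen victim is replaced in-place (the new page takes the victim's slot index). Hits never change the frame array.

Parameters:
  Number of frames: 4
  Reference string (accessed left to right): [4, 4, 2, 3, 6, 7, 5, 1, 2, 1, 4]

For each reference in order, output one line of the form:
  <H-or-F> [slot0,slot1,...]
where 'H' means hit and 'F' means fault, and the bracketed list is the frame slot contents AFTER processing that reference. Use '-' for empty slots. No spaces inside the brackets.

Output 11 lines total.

F [4,-,-,-]
H [4,-,-,-]
F [4,2,-,-]
F [4,2,3,-]
F [4,2,3,6]
F [4,2,7,6]
F [4,2,7,5]
F [4,2,7,1]
H [4,2,7,1]
H [4,2,7,1]
H [4,2,7,1]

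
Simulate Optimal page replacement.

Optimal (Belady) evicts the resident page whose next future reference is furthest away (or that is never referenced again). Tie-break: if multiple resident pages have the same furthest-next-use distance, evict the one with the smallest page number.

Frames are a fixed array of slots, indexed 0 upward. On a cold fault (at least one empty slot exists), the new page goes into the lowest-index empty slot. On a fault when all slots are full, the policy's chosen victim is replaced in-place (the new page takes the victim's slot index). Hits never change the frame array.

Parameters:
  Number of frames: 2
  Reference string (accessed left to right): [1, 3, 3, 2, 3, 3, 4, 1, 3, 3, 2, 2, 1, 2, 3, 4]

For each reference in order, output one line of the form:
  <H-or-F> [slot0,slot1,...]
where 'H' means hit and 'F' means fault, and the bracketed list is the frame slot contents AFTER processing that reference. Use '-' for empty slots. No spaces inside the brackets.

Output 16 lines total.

F [1,-]
F [1,3]
H [1,3]
F [2,3]
H [2,3]
H [2,3]
F [4,3]
F [1,3]
H [1,3]
H [1,3]
F [1,2]
H [1,2]
H [1,2]
H [1,2]
F [3,2]
F [3,4]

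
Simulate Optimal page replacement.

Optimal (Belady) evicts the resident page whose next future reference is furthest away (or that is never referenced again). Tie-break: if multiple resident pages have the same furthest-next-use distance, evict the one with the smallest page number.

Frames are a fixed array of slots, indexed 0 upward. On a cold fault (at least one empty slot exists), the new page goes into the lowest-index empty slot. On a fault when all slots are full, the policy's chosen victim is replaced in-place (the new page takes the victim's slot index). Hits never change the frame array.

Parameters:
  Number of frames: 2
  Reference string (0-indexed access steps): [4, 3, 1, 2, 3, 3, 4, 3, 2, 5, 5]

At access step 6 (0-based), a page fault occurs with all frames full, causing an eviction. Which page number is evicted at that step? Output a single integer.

Step 0: ref 4 -> FAULT, frames=[4,-]
Step 1: ref 3 -> FAULT, frames=[4,3]
Step 2: ref 1 -> FAULT, evict 4, frames=[1,3]
Step 3: ref 2 -> FAULT, evict 1, frames=[2,3]
Step 4: ref 3 -> HIT, frames=[2,3]
Step 5: ref 3 -> HIT, frames=[2,3]
Step 6: ref 4 -> FAULT, evict 2, frames=[4,3]
At step 6: evicted page 2

Answer: 2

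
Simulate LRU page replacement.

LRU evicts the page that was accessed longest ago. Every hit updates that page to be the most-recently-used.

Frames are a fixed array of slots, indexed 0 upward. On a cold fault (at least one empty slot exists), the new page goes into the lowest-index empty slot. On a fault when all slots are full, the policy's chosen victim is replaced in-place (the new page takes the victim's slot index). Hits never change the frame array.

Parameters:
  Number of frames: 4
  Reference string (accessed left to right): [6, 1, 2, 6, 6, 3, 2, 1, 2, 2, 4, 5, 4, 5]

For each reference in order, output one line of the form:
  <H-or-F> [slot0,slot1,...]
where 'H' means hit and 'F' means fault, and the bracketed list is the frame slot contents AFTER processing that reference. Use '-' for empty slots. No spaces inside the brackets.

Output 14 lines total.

F [6,-,-,-]
F [6,1,-,-]
F [6,1,2,-]
H [6,1,2,-]
H [6,1,2,-]
F [6,1,2,3]
H [6,1,2,3]
H [6,1,2,3]
H [6,1,2,3]
H [6,1,2,3]
F [4,1,2,3]
F [4,1,2,5]
H [4,1,2,5]
H [4,1,2,5]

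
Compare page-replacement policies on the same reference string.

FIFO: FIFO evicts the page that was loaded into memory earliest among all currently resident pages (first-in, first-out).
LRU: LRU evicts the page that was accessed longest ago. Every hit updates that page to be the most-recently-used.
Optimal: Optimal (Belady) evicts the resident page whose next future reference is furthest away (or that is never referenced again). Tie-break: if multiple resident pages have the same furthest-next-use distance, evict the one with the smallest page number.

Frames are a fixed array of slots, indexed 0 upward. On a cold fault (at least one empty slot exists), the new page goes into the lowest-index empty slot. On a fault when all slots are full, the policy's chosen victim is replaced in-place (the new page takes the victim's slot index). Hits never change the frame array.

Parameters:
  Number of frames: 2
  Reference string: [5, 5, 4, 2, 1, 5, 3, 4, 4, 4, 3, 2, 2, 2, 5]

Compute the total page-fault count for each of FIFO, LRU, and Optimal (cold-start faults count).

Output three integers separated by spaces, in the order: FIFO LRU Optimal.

--- FIFO ---
  step 0: ref 5 -> FAULT, frames=[5,-] (faults so far: 1)
  step 1: ref 5 -> HIT, frames=[5,-] (faults so far: 1)
  step 2: ref 4 -> FAULT, frames=[5,4] (faults so far: 2)
  step 3: ref 2 -> FAULT, evict 5, frames=[2,4] (faults so far: 3)
  step 4: ref 1 -> FAULT, evict 4, frames=[2,1] (faults so far: 4)
  step 5: ref 5 -> FAULT, evict 2, frames=[5,1] (faults so far: 5)
  step 6: ref 3 -> FAULT, evict 1, frames=[5,3] (faults so far: 6)
  step 7: ref 4 -> FAULT, evict 5, frames=[4,3] (faults so far: 7)
  step 8: ref 4 -> HIT, frames=[4,3] (faults so far: 7)
  step 9: ref 4 -> HIT, frames=[4,3] (faults so far: 7)
  step 10: ref 3 -> HIT, frames=[4,3] (faults so far: 7)
  step 11: ref 2 -> FAULT, evict 3, frames=[4,2] (faults so far: 8)
  step 12: ref 2 -> HIT, frames=[4,2] (faults so far: 8)
  step 13: ref 2 -> HIT, frames=[4,2] (faults so far: 8)
  step 14: ref 5 -> FAULT, evict 4, frames=[5,2] (faults so far: 9)
  FIFO total faults: 9
--- LRU ---
  step 0: ref 5 -> FAULT, frames=[5,-] (faults so far: 1)
  step 1: ref 5 -> HIT, frames=[5,-] (faults so far: 1)
  step 2: ref 4 -> FAULT, frames=[5,4] (faults so far: 2)
  step 3: ref 2 -> FAULT, evict 5, frames=[2,4] (faults so far: 3)
  step 4: ref 1 -> FAULT, evict 4, frames=[2,1] (faults so far: 4)
  step 5: ref 5 -> FAULT, evict 2, frames=[5,1] (faults so far: 5)
  step 6: ref 3 -> FAULT, evict 1, frames=[5,3] (faults so far: 6)
  step 7: ref 4 -> FAULT, evict 5, frames=[4,3] (faults so far: 7)
  step 8: ref 4 -> HIT, frames=[4,3] (faults so far: 7)
  step 9: ref 4 -> HIT, frames=[4,3] (faults so far: 7)
  step 10: ref 3 -> HIT, frames=[4,3] (faults so far: 7)
  step 11: ref 2 -> FAULT, evict 4, frames=[2,3] (faults so far: 8)
  step 12: ref 2 -> HIT, frames=[2,3] (faults so far: 8)
  step 13: ref 2 -> HIT, frames=[2,3] (faults so far: 8)
  step 14: ref 5 -> FAULT, evict 3, frames=[2,5] (faults so far: 9)
  LRU total faults: 9
--- Optimal ---
  step 0: ref 5 -> FAULT, frames=[5,-] (faults so far: 1)
  step 1: ref 5 -> HIT, frames=[5,-] (faults so far: 1)
  step 2: ref 4 -> FAULT, frames=[5,4] (faults so far: 2)
  step 3: ref 2 -> FAULT, evict 4, frames=[5,2] (faults so far: 3)
  step 4: ref 1 -> FAULT, evict 2, frames=[5,1] (faults so far: 4)
  step 5: ref 5 -> HIT, frames=[5,1] (faults so far: 4)
  step 6: ref 3 -> FAULT, evict 1, frames=[5,3] (faults so far: 5)
  step 7: ref 4 -> FAULT, evict 5, frames=[4,3] (faults so far: 6)
  step 8: ref 4 -> HIT, frames=[4,3] (faults so far: 6)
  step 9: ref 4 -> HIT, frames=[4,3] (faults so far: 6)
  step 10: ref 3 -> HIT, frames=[4,3] (faults so far: 6)
  step 11: ref 2 -> FAULT, evict 3, frames=[4,2] (faults so far: 7)
  step 12: ref 2 -> HIT, frames=[4,2] (faults so far: 7)
  step 13: ref 2 -> HIT, frames=[4,2] (faults so far: 7)
  step 14: ref 5 -> FAULT, evict 2, frames=[4,5] (faults so far: 8)
  Optimal total faults: 8

Answer: 9 9 8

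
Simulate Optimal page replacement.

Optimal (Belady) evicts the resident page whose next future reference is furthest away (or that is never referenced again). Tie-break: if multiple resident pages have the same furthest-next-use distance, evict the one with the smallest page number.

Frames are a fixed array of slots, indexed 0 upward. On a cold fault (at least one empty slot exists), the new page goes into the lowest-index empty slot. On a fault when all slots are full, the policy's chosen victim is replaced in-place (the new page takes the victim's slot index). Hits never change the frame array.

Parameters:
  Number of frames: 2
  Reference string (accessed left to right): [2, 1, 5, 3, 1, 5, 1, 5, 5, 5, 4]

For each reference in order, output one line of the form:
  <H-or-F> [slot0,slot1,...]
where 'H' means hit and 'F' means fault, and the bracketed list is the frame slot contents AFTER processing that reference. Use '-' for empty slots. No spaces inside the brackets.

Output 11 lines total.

F [2,-]
F [2,1]
F [5,1]
F [3,1]
H [3,1]
F [5,1]
H [5,1]
H [5,1]
H [5,1]
H [5,1]
F [5,4]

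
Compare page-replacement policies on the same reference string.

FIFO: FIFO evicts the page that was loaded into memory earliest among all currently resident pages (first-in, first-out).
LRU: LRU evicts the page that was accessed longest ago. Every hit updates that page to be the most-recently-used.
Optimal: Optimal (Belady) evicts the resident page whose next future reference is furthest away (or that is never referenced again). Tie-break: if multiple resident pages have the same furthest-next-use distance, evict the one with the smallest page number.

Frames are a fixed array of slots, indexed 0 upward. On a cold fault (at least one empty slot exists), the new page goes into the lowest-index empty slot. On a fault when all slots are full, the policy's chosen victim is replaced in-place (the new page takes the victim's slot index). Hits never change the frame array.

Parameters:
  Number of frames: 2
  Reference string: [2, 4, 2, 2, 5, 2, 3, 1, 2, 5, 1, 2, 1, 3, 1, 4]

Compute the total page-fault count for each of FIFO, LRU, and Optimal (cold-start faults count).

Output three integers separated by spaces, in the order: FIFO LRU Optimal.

--- FIFO ---
  step 0: ref 2 -> FAULT, frames=[2,-] (faults so far: 1)
  step 1: ref 4 -> FAULT, frames=[2,4] (faults so far: 2)
  step 2: ref 2 -> HIT, frames=[2,4] (faults so far: 2)
  step 3: ref 2 -> HIT, frames=[2,4] (faults so far: 2)
  step 4: ref 5 -> FAULT, evict 2, frames=[5,4] (faults so far: 3)
  step 5: ref 2 -> FAULT, evict 4, frames=[5,2] (faults so far: 4)
  step 6: ref 3 -> FAULT, evict 5, frames=[3,2] (faults so far: 5)
  step 7: ref 1 -> FAULT, evict 2, frames=[3,1] (faults so far: 6)
  step 8: ref 2 -> FAULT, evict 3, frames=[2,1] (faults so far: 7)
  step 9: ref 5 -> FAULT, evict 1, frames=[2,5] (faults so far: 8)
  step 10: ref 1 -> FAULT, evict 2, frames=[1,5] (faults so far: 9)
  step 11: ref 2 -> FAULT, evict 5, frames=[1,2] (faults so far: 10)
  step 12: ref 1 -> HIT, frames=[1,2] (faults so far: 10)
  step 13: ref 3 -> FAULT, evict 1, frames=[3,2] (faults so far: 11)
  step 14: ref 1 -> FAULT, evict 2, frames=[3,1] (faults so far: 12)
  step 15: ref 4 -> FAULT, evict 3, frames=[4,1] (faults so far: 13)
  FIFO total faults: 13
--- LRU ---
  step 0: ref 2 -> FAULT, frames=[2,-] (faults so far: 1)
  step 1: ref 4 -> FAULT, frames=[2,4] (faults so far: 2)
  step 2: ref 2 -> HIT, frames=[2,4] (faults so far: 2)
  step 3: ref 2 -> HIT, frames=[2,4] (faults so far: 2)
  step 4: ref 5 -> FAULT, evict 4, frames=[2,5] (faults so far: 3)
  step 5: ref 2 -> HIT, frames=[2,5] (faults so far: 3)
  step 6: ref 3 -> FAULT, evict 5, frames=[2,3] (faults so far: 4)
  step 7: ref 1 -> FAULT, evict 2, frames=[1,3] (faults so far: 5)
  step 8: ref 2 -> FAULT, evict 3, frames=[1,2] (faults so far: 6)
  step 9: ref 5 -> FAULT, evict 1, frames=[5,2] (faults so far: 7)
  step 10: ref 1 -> FAULT, evict 2, frames=[5,1] (faults so far: 8)
  step 11: ref 2 -> FAULT, evict 5, frames=[2,1] (faults so far: 9)
  step 12: ref 1 -> HIT, frames=[2,1] (faults so far: 9)
  step 13: ref 3 -> FAULT, evict 2, frames=[3,1] (faults so far: 10)
  step 14: ref 1 -> HIT, frames=[3,1] (faults so far: 10)
  step 15: ref 4 -> FAULT, evict 3, frames=[4,1] (faults so far: 11)
  LRU total faults: 11
--- Optimal ---
  step 0: ref 2 -> FAULT, frames=[2,-] (faults so far: 1)
  step 1: ref 4 -> FAULT, frames=[2,4] (faults so far: 2)
  step 2: ref 2 -> HIT, frames=[2,4] (faults so far: 2)
  step 3: ref 2 -> HIT, frames=[2,4] (faults so far: 2)
  step 4: ref 5 -> FAULT, evict 4, frames=[2,5] (faults so far: 3)
  step 5: ref 2 -> HIT, frames=[2,5] (faults so far: 3)
  step 6: ref 3 -> FAULT, evict 5, frames=[2,3] (faults so far: 4)
  step 7: ref 1 -> FAULT, evict 3, frames=[2,1] (faults so far: 5)
  step 8: ref 2 -> HIT, frames=[2,1] (faults so far: 5)
  step 9: ref 5 -> FAULT, evict 2, frames=[5,1] (faults so far: 6)
  step 10: ref 1 -> HIT, frames=[5,1] (faults so far: 6)
  step 11: ref 2 -> FAULT, evict 5, frames=[2,1] (faults so far: 7)
  step 12: ref 1 -> HIT, frames=[2,1] (faults so far: 7)
  step 13: ref 3 -> FAULT, evict 2, frames=[3,1] (faults so far: 8)
  step 14: ref 1 -> HIT, frames=[3,1] (faults so far: 8)
  step 15: ref 4 -> FAULT, evict 1, frames=[3,4] (faults so far: 9)
  Optimal total faults: 9

Answer: 13 11 9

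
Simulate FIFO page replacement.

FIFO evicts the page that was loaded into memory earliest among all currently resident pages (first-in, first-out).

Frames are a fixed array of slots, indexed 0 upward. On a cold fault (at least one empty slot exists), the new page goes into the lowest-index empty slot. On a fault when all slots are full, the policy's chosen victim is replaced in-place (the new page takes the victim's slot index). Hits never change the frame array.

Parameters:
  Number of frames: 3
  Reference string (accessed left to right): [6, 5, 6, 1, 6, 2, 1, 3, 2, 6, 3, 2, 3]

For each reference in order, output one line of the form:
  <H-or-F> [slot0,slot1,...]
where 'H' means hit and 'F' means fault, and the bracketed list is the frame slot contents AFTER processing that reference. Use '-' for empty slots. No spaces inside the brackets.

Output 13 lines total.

F [6,-,-]
F [6,5,-]
H [6,5,-]
F [6,5,1]
H [6,5,1]
F [2,5,1]
H [2,5,1]
F [2,3,1]
H [2,3,1]
F [2,3,6]
H [2,3,6]
H [2,3,6]
H [2,3,6]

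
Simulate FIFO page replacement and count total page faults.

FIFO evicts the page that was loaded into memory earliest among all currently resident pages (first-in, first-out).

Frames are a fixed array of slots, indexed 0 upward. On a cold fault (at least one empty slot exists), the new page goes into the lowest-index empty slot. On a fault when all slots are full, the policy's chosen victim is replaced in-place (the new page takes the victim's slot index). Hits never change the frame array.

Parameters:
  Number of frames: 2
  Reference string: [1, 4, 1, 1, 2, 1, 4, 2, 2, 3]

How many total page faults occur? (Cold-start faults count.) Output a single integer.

Answer: 7

Derivation:
Step 0: ref 1 → FAULT, frames=[1,-]
Step 1: ref 4 → FAULT, frames=[1,4]
Step 2: ref 1 → HIT, frames=[1,4]
Step 3: ref 1 → HIT, frames=[1,4]
Step 4: ref 2 → FAULT (evict 1), frames=[2,4]
Step 5: ref 1 → FAULT (evict 4), frames=[2,1]
Step 6: ref 4 → FAULT (evict 2), frames=[4,1]
Step 7: ref 2 → FAULT (evict 1), frames=[4,2]
Step 8: ref 2 → HIT, frames=[4,2]
Step 9: ref 3 → FAULT (evict 4), frames=[3,2]
Total faults: 7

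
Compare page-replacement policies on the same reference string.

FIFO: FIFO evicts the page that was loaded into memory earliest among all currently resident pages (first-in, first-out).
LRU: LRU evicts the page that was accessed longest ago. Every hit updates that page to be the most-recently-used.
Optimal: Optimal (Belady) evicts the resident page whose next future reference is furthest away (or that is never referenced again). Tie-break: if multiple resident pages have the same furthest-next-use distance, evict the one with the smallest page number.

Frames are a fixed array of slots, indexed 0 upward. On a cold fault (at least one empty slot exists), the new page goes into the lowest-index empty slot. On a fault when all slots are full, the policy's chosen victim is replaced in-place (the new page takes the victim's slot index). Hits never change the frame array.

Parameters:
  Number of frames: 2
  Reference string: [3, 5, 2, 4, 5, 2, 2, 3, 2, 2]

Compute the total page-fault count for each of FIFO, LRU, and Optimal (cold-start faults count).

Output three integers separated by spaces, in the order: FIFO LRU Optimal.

Answer: 7 7 6

Derivation:
--- FIFO ---
  step 0: ref 3 -> FAULT, frames=[3,-] (faults so far: 1)
  step 1: ref 5 -> FAULT, frames=[3,5] (faults so far: 2)
  step 2: ref 2 -> FAULT, evict 3, frames=[2,5] (faults so far: 3)
  step 3: ref 4 -> FAULT, evict 5, frames=[2,4] (faults so far: 4)
  step 4: ref 5 -> FAULT, evict 2, frames=[5,4] (faults so far: 5)
  step 5: ref 2 -> FAULT, evict 4, frames=[5,2] (faults so far: 6)
  step 6: ref 2 -> HIT, frames=[5,2] (faults so far: 6)
  step 7: ref 3 -> FAULT, evict 5, frames=[3,2] (faults so far: 7)
  step 8: ref 2 -> HIT, frames=[3,2] (faults so far: 7)
  step 9: ref 2 -> HIT, frames=[3,2] (faults so far: 7)
  FIFO total faults: 7
--- LRU ---
  step 0: ref 3 -> FAULT, frames=[3,-] (faults so far: 1)
  step 1: ref 5 -> FAULT, frames=[3,5] (faults so far: 2)
  step 2: ref 2 -> FAULT, evict 3, frames=[2,5] (faults so far: 3)
  step 3: ref 4 -> FAULT, evict 5, frames=[2,4] (faults so far: 4)
  step 4: ref 5 -> FAULT, evict 2, frames=[5,4] (faults so far: 5)
  step 5: ref 2 -> FAULT, evict 4, frames=[5,2] (faults so far: 6)
  step 6: ref 2 -> HIT, frames=[5,2] (faults so far: 6)
  step 7: ref 3 -> FAULT, evict 5, frames=[3,2] (faults so far: 7)
  step 8: ref 2 -> HIT, frames=[3,2] (faults so far: 7)
  step 9: ref 2 -> HIT, frames=[3,2] (faults so far: 7)
  LRU total faults: 7
--- Optimal ---
  step 0: ref 3 -> FAULT, frames=[3,-] (faults so far: 1)
  step 1: ref 5 -> FAULT, frames=[3,5] (faults so far: 2)
  step 2: ref 2 -> FAULT, evict 3, frames=[2,5] (faults so far: 3)
  step 3: ref 4 -> FAULT, evict 2, frames=[4,5] (faults so far: 4)
  step 4: ref 5 -> HIT, frames=[4,5] (faults so far: 4)
  step 5: ref 2 -> FAULT, evict 4, frames=[2,5] (faults so far: 5)
  step 6: ref 2 -> HIT, frames=[2,5] (faults so far: 5)
  step 7: ref 3 -> FAULT, evict 5, frames=[2,3] (faults so far: 6)
  step 8: ref 2 -> HIT, frames=[2,3] (faults so far: 6)
  step 9: ref 2 -> HIT, frames=[2,3] (faults so far: 6)
  Optimal total faults: 6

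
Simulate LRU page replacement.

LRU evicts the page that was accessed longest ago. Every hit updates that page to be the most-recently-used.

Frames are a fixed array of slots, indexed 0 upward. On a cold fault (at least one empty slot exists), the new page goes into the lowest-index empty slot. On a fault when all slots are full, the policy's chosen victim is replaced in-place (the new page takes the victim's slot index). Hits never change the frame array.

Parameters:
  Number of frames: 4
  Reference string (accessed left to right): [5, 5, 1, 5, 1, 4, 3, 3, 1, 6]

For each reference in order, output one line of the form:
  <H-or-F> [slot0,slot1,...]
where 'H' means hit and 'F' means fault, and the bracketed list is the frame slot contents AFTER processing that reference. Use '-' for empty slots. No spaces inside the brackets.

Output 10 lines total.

F [5,-,-,-]
H [5,-,-,-]
F [5,1,-,-]
H [5,1,-,-]
H [5,1,-,-]
F [5,1,4,-]
F [5,1,4,3]
H [5,1,4,3]
H [5,1,4,3]
F [6,1,4,3]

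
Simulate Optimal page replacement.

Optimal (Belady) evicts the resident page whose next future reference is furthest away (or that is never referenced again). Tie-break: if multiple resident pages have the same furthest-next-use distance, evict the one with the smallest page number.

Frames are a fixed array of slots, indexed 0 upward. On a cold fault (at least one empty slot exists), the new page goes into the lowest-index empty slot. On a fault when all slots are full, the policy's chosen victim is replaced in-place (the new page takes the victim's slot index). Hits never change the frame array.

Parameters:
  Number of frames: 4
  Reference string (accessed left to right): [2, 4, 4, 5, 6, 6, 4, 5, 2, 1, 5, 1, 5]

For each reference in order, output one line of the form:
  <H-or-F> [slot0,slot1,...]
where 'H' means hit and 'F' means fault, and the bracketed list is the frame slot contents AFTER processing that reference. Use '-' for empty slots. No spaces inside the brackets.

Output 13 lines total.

F [2,-,-,-]
F [2,4,-,-]
H [2,4,-,-]
F [2,4,5,-]
F [2,4,5,6]
H [2,4,5,6]
H [2,4,5,6]
H [2,4,5,6]
H [2,4,5,6]
F [1,4,5,6]
H [1,4,5,6]
H [1,4,5,6]
H [1,4,5,6]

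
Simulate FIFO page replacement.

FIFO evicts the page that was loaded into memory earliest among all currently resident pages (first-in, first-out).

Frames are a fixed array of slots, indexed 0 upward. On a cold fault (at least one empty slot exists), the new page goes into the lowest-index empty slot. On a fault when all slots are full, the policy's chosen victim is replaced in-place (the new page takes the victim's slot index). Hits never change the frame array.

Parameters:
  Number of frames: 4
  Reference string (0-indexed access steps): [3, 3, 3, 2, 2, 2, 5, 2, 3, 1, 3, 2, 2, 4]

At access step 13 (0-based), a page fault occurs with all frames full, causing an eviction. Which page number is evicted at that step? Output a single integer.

Answer: 3

Derivation:
Step 0: ref 3 -> FAULT, frames=[3,-,-,-]
Step 1: ref 3 -> HIT, frames=[3,-,-,-]
Step 2: ref 3 -> HIT, frames=[3,-,-,-]
Step 3: ref 2 -> FAULT, frames=[3,2,-,-]
Step 4: ref 2 -> HIT, frames=[3,2,-,-]
Step 5: ref 2 -> HIT, frames=[3,2,-,-]
Step 6: ref 5 -> FAULT, frames=[3,2,5,-]
Step 7: ref 2 -> HIT, frames=[3,2,5,-]
Step 8: ref 3 -> HIT, frames=[3,2,5,-]
Step 9: ref 1 -> FAULT, frames=[3,2,5,1]
Step 10: ref 3 -> HIT, frames=[3,2,5,1]
Step 11: ref 2 -> HIT, frames=[3,2,5,1]
Step 12: ref 2 -> HIT, frames=[3,2,5,1]
Step 13: ref 4 -> FAULT, evict 3, frames=[4,2,5,1]
At step 13: evicted page 3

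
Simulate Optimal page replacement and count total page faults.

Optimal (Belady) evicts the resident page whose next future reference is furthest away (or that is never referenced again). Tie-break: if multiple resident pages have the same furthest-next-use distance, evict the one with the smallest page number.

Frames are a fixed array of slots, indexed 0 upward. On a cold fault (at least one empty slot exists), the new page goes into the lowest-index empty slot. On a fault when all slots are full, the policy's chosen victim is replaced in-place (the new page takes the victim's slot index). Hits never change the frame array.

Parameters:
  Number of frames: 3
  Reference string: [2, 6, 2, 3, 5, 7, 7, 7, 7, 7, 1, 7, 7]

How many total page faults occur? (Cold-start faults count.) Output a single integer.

Step 0: ref 2 → FAULT, frames=[2,-,-]
Step 1: ref 6 → FAULT, frames=[2,6,-]
Step 2: ref 2 → HIT, frames=[2,6,-]
Step 3: ref 3 → FAULT, frames=[2,6,3]
Step 4: ref 5 → FAULT (evict 2), frames=[5,6,3]
Step 5: ref 7 → FAULT (evict 3), frames=[5,6,7]
Step 6: ref 7 → HIT, frames=[5,6,7]
Step 7: ref 7 → HIT, frames=[5,6,7]
Step 8: ref 7 → HIT, frames=[5,6,7]
Step 9: ref 7 → HIT, frames=[5,6,7]
Step 10: ref 1 → FAULT (evict 5), frames=[1,6,7]
Step 11: ref 7 → HIT, frames=[1,6,7]
Step 12: ref 7 → HIT, frames=[1,6,7]
Total faults: 6

Answer: 6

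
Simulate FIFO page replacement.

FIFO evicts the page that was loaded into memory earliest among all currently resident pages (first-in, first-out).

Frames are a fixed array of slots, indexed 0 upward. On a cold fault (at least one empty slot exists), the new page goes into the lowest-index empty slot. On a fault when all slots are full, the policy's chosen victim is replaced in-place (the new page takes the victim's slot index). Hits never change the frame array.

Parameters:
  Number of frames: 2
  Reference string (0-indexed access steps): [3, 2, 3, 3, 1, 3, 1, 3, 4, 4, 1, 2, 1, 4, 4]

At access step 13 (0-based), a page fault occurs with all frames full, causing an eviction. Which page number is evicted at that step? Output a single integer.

Step 0: ref 3 -> FAULT, frames=[3,-]
Step 1: ref 2 -> FAULT, frames=[3,2]
Step 2: ref 3 -> HIT, frames=[3,2]
Step 3: ref 3 -> HIT, frames=[3,2]
Step 4: ref 1 -> FAULT, evict 3, frames=[1,2]
Step 5: ref 3 -> FAULT, evict 2, frames=[1,3]
Step 6: ref 1 -> HIT, frames=[1,3]
Step 7: ref 3 -> HIT, frames=[1,3]
Step 8: ref 4 -> FAULT, evict 1, frames=[4,3]
Step 9: ref 4 -> HIT, frames=[4,3]
Step 10: ref 1 -> FAULT, evict 3, frames=[4,1]
Step 11: ref 2 -> FAULT, evict 4, frames=[2,1]
Step 12: ref 1 -> HIT, frames=[2,1]
Step 13: ref 4 -> FAULT, evict 1, frames=[2,4]
At step 13: evicted page 1

Answer: 1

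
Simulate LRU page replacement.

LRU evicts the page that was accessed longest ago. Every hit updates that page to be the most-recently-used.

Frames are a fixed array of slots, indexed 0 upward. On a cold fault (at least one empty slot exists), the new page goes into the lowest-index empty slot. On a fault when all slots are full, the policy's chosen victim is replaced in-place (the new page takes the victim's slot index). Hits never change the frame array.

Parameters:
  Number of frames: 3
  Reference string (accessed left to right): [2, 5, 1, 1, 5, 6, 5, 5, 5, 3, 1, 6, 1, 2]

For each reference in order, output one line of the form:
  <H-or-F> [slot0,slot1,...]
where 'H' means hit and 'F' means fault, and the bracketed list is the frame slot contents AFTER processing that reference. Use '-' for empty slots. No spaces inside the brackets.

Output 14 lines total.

F [2,-,-]
F [2,5,-]
F [2,5,1]
H [2,5,1]
H [2,5,1]
F [6,5,1]
H [6,5,1]
H [6,5,1]
H [6,5,1]
F [6,5,3]
F [1,5,3]
F [1,6,3]
H [1,6,3]
F [1,6,2]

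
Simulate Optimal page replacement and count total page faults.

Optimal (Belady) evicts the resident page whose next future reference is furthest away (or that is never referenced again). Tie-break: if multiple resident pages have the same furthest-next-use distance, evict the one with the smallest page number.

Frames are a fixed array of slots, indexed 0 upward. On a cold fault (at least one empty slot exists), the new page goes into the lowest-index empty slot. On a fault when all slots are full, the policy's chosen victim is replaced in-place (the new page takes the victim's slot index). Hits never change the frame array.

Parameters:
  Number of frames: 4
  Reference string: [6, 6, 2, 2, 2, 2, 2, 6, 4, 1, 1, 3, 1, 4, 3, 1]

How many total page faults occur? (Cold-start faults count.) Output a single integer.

Answer: 5

Derivation:
Step 0: ref 6 → FAULT, frames=[6,-,-,-]
Step 1: ref 6 → HIT, frames=[6,-,-,-]
Step 2: ref 2 → FAULT, frames=[6,2,-,-]
Step 3: ref 2 → HIT, frames=[6,2,-,-]
Step 4: ref 2 → HIT, frames=[6,2,-,-]
Step 5: ref 2 → HIT, frames=[6,2,-,-]
Step 6: ref 2 → HIT, frames=[6,2,-,-]
Step 7: ref 6 → HIT, frames=[6,2,-,-]
Step 8: ref 4 → FAULT, frames=[6,2,4,-]
Step 9: ref 1 → FAULT, frames=[6,2,4,1]
Step 10: ref 1 → HIT, frames=[6,2,4,1]
Step 11: ref 3 → FAULT (evict 2), frames=[6,3,4,1]
Step 12: ref 1 → HIT, frames=[6,3,4,1]
Step 13: ref 4 → HIT, frames=[6,3,4,1]
Step 14: ref 3 → HIT, frames=[6,3,4,1]
Step 15: ref 1 → HIT, frames=[6,3,4,1]
Total faults: 5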